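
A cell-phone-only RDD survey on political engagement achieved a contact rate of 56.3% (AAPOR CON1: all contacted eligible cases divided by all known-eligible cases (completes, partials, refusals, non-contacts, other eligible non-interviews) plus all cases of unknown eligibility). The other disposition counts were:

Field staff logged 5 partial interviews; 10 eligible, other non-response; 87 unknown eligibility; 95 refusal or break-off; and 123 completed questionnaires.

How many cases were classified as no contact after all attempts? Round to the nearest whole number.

Numerator → 123 + 5 + 95 + 10 = 233
CON1 = 233 / D = 0.563
D = 233 / 0.563 = 413.9
Remaining denominator categories sum to 320
no contact after all attempts = 413.9 − 320 ≈ 94

94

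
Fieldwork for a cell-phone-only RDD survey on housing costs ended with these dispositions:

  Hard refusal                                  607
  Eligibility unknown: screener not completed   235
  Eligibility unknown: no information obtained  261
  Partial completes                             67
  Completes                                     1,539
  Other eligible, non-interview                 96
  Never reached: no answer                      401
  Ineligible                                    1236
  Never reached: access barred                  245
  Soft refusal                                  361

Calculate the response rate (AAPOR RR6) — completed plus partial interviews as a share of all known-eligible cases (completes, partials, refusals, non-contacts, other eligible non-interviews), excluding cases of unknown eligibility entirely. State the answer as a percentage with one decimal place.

48.4%

Refused = 607 + 361 = 968
Non-contacts = 401 + 245 = 646
Unknown if eligible = 235 + 261 = 496
Num = 1539 + 67 = 1606
Denom = 1539 + 67 + 968 + 646 + 96 = 3316
RR6 = 1606 / 3316 = 0.4843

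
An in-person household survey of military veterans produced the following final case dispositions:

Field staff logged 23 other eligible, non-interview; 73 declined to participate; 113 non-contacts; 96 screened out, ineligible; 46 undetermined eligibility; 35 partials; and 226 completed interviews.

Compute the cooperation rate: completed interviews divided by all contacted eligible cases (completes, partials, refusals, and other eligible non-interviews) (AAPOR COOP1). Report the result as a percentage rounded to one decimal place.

63.3%

Num = 226
Base = 226 + 35 + 73 + 23 = 357
COOP1 = 226 / 357 = 0.6331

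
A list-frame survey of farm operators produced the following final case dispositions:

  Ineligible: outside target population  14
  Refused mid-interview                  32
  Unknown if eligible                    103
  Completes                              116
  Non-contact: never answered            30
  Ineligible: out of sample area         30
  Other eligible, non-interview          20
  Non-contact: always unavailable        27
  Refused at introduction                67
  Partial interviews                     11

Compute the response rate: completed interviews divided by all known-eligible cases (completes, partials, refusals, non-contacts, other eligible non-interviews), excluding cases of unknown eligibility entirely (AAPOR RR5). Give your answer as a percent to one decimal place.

38.3%

Declined to participate = 67 + 32 = 99
No answer / not reached = 30 + 27 = 57
Screened out, ineligible = 14 + 30 = 44
Num → 116
Denom → 116 + 11 + 99 + 57 + 20 = 303
RR5 = 116 / 303 = 0.3828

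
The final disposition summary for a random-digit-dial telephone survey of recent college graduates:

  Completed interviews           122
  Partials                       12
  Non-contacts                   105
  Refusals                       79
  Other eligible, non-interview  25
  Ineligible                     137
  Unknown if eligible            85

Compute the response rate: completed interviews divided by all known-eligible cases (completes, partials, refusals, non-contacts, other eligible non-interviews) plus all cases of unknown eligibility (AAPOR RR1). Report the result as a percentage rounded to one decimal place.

28.5%

Numerator: 122
Denom: 122 + 12 + 79 + 105 + 25 + 85 = 428
RR1 = 122 / 428 = 0.2850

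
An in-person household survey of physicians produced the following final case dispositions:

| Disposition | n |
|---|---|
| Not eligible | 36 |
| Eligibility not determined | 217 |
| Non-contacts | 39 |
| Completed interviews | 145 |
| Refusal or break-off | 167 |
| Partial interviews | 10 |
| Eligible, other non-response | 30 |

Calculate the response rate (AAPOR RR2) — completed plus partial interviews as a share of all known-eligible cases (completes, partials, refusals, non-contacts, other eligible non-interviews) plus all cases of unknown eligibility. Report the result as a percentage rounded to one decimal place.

Top = 145 + 10 = 155
Denominator = 145 + 10 + 167 + 39 + 30 + 217 = 608
RR2 = 155 / 608 = 0.2549

25.5%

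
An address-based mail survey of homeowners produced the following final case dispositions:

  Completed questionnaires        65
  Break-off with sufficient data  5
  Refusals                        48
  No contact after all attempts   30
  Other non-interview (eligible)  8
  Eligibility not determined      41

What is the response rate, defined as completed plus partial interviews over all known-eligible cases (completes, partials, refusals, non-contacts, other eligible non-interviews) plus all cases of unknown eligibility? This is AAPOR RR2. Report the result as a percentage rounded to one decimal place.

Num: 65 + 5 = 70
Base: 65 + 5 + 48 + 30 + 8 + 41 = 197
RR2 = 70 / 197 = 0.3553

35.5%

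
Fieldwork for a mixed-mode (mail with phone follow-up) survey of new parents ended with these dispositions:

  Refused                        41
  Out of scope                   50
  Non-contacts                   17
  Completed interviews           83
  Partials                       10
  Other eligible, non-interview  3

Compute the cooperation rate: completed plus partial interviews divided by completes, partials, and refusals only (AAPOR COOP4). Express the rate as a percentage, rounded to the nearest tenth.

Top: 83 + 10 = 93
Denominator: 83 + 10 + 41 = 134
COOP4 = 93 / 134 = 0.6940

69.4%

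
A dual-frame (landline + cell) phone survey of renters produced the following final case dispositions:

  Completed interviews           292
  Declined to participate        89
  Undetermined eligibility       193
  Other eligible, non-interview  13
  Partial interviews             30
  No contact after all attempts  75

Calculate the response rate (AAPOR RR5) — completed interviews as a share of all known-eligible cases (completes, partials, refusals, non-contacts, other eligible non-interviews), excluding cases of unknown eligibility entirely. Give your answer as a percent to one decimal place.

Numerator: 292
Denom: 292 + 30 + 89 + 75 + 13 = 499
RR5 = 292 / 499 = 0.5852

58.5%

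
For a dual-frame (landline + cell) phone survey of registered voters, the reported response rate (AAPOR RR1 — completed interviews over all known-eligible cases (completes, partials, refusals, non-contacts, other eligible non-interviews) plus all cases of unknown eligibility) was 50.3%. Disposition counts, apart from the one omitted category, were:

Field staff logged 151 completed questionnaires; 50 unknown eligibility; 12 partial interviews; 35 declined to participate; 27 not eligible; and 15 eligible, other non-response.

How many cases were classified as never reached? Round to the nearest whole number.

37

RR1 = 151 / D = 0.503
D = 151 / 0.503 = 300.2
Other denominator terms total 263
never reached = 300.2 − 263 ≈ 37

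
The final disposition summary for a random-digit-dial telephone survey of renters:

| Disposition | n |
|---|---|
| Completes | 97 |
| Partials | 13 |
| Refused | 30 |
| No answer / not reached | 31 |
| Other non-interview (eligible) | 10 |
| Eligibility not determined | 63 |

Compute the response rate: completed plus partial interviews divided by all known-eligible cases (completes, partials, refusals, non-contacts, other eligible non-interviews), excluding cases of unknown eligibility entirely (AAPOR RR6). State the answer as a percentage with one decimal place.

Numerator: 97 + 13 = 110
Denominator: 97 + 13 + 30 + 31 + 10 = 181
RR6 = 110 / 181 = 0.6077

60.8%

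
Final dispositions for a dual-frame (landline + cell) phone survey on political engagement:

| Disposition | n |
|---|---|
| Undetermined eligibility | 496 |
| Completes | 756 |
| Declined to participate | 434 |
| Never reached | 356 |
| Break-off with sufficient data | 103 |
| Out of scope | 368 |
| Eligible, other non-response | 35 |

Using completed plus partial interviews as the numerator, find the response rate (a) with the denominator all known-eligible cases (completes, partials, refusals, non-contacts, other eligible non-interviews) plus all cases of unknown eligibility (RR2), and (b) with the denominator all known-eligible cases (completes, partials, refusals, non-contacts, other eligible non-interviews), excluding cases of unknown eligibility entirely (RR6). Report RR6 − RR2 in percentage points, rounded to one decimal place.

Numerator: 756 + 103 = 859
Base: 756 + 103 + 434 + 356 + 35 + 496 = 2180
RR2 = 859 / 2180 = 0.3940
Base: 756 + 103 + 434 + 356 + 35 = 1684
RR6 = 859 / 1684 = 0.5101
Difference = 51.01 − 39.40 = 11.61 percentage points

11.6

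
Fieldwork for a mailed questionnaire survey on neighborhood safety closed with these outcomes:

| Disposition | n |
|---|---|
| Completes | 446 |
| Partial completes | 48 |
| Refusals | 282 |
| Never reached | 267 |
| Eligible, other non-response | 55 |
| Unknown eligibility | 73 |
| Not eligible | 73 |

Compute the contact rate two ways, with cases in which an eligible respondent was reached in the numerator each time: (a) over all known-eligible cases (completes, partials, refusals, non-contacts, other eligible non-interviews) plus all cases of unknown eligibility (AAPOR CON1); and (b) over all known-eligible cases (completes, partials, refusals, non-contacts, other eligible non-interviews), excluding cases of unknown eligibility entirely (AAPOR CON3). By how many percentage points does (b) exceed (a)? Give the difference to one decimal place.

Top → 446 + 48 + 282 + 55 = 831
Denominator → 446 + 48 + 282 + 267 + 55 + 73 = 1171
CON1 = 831 / 1171 = 0.7096
Denominator → 446 + 48 + 282 + 267 + 55 = 1098
CON3 = 831 / 1098 = 0.7568
Difference = 75.68 − 70.96 = 4.72 percentage points

4.7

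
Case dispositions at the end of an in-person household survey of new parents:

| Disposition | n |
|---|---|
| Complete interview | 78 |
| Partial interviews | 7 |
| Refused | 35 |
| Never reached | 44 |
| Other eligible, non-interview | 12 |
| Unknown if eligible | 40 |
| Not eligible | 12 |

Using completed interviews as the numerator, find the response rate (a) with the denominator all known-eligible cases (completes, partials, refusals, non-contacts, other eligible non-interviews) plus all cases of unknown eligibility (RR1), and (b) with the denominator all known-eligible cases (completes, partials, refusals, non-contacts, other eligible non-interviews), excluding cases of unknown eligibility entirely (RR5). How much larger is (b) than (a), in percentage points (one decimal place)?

Top: 78
Denominator: 78 + 7 + 35 + 44 + 12 + 40 = 216
RR1 = 78 / 216 = 0.3611
Denominator: 78 + 7 + 35 + 44 + 12 = 176
RR5 = 78 / 176 = 0.4432
Difference = 44.32 − 36.11 = 8.21 percentage points

8.2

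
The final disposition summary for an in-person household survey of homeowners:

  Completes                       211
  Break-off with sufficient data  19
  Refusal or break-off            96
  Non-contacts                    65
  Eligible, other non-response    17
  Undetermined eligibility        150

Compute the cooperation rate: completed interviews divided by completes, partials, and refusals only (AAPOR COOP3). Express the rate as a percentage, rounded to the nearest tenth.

64.7%

Num → 211
Base → 211 + 19 + 96 = 326
COOP3 = 211 / 326 = 0.6472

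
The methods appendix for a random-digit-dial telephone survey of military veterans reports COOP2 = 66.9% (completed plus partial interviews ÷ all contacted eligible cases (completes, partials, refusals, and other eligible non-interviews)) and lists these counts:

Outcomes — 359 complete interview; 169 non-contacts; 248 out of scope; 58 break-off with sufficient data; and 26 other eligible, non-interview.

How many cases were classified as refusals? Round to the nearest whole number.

Top: 359 + 58 = 417
COOP2 = 417 / D = 0.669
D = 417 / 0.669 = 623.3
Other denominator terms total 443
refusals = 623.3 − 443 ≈ 180

180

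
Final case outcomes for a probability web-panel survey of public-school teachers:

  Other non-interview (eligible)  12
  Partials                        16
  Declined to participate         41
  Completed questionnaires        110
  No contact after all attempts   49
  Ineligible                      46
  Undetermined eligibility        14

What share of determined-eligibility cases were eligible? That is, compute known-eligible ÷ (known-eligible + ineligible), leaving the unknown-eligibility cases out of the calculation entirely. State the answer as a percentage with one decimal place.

83.2%

Eligible (known): 110 + 16 + 41 + 49 + 12 = 228
e = 228 / (228 + 46) = 228 / 274 = 0.8321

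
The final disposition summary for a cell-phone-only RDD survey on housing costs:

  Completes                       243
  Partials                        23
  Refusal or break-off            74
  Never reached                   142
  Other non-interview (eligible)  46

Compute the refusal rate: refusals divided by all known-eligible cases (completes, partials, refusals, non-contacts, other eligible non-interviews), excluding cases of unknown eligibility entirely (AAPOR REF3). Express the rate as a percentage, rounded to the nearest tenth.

14.0%

Top → 74
Base → 243 + 23 + 74 + 142 + 46 = 528
REF3 = 74 / 528 = 0.1402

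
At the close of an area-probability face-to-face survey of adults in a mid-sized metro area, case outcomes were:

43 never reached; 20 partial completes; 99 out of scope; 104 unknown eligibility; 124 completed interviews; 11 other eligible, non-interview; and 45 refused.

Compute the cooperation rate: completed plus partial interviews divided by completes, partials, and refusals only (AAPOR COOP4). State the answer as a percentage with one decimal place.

76.2%

Num: 124 + 20 = 144
Base: 124 + 20 + 45 = 189
COOP4 = 144 / 189 = 0.7619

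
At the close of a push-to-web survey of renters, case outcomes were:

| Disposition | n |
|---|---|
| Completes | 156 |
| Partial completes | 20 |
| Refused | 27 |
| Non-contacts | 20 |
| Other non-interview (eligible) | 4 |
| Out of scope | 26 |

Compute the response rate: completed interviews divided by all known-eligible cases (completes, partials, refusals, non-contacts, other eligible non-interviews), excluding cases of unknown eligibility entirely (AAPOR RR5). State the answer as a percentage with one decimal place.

Num = 156
Denominator = 156 + 20 + 27 + 20 + 4 = 227
RR5 = 156 / 227 = 0.6872

68.7%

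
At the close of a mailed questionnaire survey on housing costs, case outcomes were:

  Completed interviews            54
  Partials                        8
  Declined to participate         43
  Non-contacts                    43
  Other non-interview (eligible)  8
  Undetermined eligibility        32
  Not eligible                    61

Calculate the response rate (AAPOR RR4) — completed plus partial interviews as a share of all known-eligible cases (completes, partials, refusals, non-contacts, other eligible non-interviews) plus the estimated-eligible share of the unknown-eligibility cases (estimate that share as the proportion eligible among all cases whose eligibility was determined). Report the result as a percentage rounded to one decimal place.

34.6%

Top: 54 + 8 = 62
Determined eligible: 54 + 8 + 43 + 43 + 8 = 156
e = 156 / (156 + 61) = 156 / 217 = 0.7189
Estimated eligible among unknowns: 0.7189 × 32 = 23.00
Base: 156 + 23.00 = 179.00
RR4 = 62 / 179.00 = 0.3464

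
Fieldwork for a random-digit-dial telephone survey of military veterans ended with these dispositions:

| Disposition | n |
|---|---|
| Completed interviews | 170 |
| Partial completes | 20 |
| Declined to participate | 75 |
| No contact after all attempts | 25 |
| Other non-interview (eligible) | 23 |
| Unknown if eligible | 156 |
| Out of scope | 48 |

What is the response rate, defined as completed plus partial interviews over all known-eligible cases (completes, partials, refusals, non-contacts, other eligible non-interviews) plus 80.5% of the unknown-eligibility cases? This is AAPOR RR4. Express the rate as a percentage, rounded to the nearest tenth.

43.3%

Num → 170 + 20 = 190
Eligible (known) → 170 + 20 + 75 + 25 + 23 = 313
Eligible share of unknowns → 0.8050 × 156 = 125.58
Base → 313 + 125.58 = 438.58
RR4 = 190 / 438.58 = 0.4332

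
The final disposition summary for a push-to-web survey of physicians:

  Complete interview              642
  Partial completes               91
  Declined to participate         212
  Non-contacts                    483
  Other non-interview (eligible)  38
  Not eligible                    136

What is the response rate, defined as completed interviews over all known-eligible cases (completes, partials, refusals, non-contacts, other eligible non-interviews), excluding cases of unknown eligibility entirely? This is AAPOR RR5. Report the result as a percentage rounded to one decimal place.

Numerator: 642
Base: 642 + 91 + 212 + 483 + 38 = 1466
RR5 = 642 / 1466 = 0.4379

43.8%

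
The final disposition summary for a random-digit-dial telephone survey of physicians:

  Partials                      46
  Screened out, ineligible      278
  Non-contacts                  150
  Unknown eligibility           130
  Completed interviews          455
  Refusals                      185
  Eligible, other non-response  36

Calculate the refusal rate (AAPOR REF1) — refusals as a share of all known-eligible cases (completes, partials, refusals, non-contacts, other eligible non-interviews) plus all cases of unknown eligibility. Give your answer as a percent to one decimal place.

18.5%

Top → 185
Base → 455 + 46 + 185 + 150 + 36 + 130 = 1002
REF1 = 185 / 1002 = 0.1846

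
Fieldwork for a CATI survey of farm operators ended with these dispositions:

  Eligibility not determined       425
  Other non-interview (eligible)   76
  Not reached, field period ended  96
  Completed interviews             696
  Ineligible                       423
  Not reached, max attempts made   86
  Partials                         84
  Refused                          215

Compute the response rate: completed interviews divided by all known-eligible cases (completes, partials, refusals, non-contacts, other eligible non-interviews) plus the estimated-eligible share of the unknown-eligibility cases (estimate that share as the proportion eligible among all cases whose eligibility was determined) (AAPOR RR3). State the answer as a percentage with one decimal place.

44.3%

Never reached = 96 + 86 = 182
Num → 696
Eligible (known) → 696 + 84 + 215 + 182 + 76 = 1253
e = 1253 / (1253 + 423) = 1253 / 1676 = 0.7476
e × U → 0.7476 × 425 = 317.73
Denom → 1253 + 317.73 = 1570.73
RR3 = 696 / 1570.73 = 0.4431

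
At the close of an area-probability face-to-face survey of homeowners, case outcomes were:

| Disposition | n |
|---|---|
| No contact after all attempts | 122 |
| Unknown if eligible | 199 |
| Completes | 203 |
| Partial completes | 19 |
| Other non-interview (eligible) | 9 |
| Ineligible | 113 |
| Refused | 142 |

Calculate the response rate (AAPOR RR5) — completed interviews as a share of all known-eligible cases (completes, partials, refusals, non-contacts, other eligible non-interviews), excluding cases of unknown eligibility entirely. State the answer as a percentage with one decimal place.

Num → 203
Base → 203 + 19 + 142 + 122 + 9 = 495
RR5 = 203 / 495 = 0.4101

41.0%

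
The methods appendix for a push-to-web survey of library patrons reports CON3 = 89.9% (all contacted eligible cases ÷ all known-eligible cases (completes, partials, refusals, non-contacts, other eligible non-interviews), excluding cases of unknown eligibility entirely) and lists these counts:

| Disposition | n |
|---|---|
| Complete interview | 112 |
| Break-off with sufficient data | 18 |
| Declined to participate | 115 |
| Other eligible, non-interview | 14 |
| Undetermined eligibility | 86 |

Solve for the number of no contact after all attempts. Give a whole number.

Num = 112 + 18 + 115 + 14 = 259
CON3 = 259 / D = 0.899
D = 259 / 0.899 = 288.1
Rest of base = 259
no contact after all attempts = 288.1 − 259 ≈ 29

29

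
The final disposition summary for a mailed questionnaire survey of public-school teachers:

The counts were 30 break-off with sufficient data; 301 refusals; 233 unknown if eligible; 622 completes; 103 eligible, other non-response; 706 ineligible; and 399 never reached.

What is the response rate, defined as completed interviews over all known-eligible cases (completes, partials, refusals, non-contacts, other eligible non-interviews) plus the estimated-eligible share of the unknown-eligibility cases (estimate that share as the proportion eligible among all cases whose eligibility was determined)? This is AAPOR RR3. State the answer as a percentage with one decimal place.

38.6%

Top: 622
Determined eligible: 622 + 30 + 301 + 399 + 103 = 1455
e = 1455 / (1455 + 706) = 1455 / 2161 = 0.6733
Estimated eligible among unknowns: 0.6733 × 233 = 156.88
Denominator: 1455 + 156.88 = 1611.88
RR3 = 622 / 1611.88 = 0.3859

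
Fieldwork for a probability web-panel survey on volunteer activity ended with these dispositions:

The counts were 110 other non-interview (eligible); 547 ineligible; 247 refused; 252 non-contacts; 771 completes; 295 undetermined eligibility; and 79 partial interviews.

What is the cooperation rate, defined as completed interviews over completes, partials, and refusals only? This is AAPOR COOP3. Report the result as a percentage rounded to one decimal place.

70.3%

Num → 771
Base → 771 + 79 + 247 = 1097
COOP3 = 771 / 1097 = 0.7028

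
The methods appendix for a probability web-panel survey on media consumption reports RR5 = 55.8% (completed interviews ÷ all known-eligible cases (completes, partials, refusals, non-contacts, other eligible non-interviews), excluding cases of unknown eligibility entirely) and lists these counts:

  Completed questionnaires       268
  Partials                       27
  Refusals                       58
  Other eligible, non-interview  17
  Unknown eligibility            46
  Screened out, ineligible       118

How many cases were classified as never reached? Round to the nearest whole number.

110

RR5 = 268 / D = 0.558
D = 268 / 0.558 = 480.3
Rest of base = 370
never reached = 480.3 − 370 ≈ 110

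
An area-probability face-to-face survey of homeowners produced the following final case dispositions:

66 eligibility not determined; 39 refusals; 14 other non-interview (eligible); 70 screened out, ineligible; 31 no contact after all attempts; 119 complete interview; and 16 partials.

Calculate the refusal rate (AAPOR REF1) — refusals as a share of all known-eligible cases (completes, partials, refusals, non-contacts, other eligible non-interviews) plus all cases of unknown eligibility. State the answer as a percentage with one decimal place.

13.7%

Num: 39
Denom: 119 + 16 + 39 + 31 + 14 + 66 = 285
REF1 = 39 / 285 = 0.1368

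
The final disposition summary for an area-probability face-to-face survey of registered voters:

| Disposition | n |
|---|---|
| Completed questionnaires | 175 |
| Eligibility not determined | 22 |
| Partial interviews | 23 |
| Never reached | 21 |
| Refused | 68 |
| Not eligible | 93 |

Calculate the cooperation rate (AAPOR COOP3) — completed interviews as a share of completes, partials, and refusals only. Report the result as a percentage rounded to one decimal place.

Num = 175
Denominator = 175 + 23 + 68 = 266
COOP3 = 175 / 266 = 0.6579

65.8%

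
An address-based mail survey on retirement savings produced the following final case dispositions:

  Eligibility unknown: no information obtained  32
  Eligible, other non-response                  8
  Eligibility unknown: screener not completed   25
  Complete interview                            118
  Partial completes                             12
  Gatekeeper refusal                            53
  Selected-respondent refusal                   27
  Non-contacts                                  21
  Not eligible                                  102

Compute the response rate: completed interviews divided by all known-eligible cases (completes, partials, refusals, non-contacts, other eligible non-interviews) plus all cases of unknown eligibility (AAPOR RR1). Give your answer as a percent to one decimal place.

39.9%

Refusal or break-off = 53 + 27 = 80
Eligibility not determined = 25 + 32 = 57
Numerator: 118
Denom: 118 + 12 + 80 + 21 + 8 + 57 = 296
RR1 = 118 / 296 = 0.3986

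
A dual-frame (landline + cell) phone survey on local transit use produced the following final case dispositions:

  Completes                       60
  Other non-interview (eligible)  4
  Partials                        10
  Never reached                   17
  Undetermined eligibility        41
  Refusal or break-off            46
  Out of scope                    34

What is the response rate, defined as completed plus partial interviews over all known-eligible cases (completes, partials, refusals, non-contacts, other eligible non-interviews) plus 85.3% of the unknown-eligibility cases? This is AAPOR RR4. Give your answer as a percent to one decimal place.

Numerator = 60 + 10 = 70
Determined eligible = 60 + 10 + 46 + 17 + 4 = 137
Eligible share of unknowns = 0.8530 × 41 = 34.97
Denom = 137 + 34.97 = 171.97
RR4 = 70 / 171.97 = 0.4070

40.7%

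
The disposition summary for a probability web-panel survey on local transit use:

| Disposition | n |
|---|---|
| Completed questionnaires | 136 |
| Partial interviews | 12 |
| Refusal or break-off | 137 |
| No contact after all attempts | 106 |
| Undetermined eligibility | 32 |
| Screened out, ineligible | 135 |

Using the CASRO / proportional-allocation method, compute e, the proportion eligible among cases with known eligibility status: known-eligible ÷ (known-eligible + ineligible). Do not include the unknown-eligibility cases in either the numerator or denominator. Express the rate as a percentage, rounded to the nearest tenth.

Determined eligible = 136 + 12 + 137 + 106 = 391
e = 391 / (391 + 135) = 391 / 526 = 0.7433

74.3%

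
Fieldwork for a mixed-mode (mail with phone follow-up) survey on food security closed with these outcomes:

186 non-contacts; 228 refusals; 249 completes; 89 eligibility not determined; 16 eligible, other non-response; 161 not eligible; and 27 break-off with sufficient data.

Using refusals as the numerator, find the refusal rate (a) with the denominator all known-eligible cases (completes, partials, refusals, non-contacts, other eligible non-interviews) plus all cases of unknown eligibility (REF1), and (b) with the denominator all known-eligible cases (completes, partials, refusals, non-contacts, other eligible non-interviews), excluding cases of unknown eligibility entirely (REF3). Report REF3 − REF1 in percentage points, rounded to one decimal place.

3.6

Num = 228
Base = 249 + 27 + 228 + 186 + 16 + 89 = 795
REF1 = 228 / 795 = 0.2868
Base = 249 + 27 + 228 + 186 + 16 = 706
REF3 = 228 / 706 = 0.3229
Difference = 32.29 − 28.68 = 3.61 percentage points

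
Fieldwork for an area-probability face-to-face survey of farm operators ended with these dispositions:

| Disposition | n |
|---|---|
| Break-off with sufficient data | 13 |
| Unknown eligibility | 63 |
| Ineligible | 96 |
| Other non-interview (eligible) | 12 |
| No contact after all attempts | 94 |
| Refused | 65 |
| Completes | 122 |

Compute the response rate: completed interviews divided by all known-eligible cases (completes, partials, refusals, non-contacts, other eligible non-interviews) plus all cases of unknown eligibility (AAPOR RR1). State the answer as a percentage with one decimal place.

33.1%

Numerator = 122
Base = 122 + 13 + 65 + 94 + 12 + 63 = 369
RR1 = 122 / 369 = 0.3306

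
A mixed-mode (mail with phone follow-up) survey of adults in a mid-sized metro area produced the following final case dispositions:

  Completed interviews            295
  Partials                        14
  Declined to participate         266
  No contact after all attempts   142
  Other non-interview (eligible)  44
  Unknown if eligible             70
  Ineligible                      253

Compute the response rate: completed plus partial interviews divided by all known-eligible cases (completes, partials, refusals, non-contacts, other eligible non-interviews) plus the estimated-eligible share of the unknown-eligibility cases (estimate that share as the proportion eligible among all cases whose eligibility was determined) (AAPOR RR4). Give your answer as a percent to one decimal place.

Numerator → 295 + 14 = 309
Known eligible → 295 + 14 + 266 + 142 + 44 = 761
e = 761 / (761 + 253) = 761 / 1014 = 0.7505
Estimated eligible among unknowns → 0.7505 × 70 = 52.53
Denom → 761 + 52.53 = 813.53
RR4 = 309 / 813.53 = 0.3798

38.0%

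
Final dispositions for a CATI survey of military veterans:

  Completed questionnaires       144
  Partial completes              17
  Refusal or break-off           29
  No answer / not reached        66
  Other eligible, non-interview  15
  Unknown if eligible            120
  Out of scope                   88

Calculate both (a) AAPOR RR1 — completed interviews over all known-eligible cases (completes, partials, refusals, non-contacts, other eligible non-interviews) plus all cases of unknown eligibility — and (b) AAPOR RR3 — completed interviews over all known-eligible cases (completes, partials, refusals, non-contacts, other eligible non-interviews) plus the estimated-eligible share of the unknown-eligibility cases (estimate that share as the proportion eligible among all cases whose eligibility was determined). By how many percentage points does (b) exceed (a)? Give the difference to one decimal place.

3.0

Top → 144
Base → 144 + 17 + 29 + 66 + 15 + 120 = 391
RR1 = 144 / 391 = 0.3683
Eligible (known) → 144 + 17 + 29 + 66 + 15 = 271
e = 271 / (271 + 88) = 271 / 359 = 0.7549
Estimated eligible among unknowns → 0.7549 × 120 = 90.59
Base → 271 + 90.59 = 361.59
RR3 = 144 / 361.59 = 0.3982
Difference = 39.82 − 36.83 = 2.99 percentage points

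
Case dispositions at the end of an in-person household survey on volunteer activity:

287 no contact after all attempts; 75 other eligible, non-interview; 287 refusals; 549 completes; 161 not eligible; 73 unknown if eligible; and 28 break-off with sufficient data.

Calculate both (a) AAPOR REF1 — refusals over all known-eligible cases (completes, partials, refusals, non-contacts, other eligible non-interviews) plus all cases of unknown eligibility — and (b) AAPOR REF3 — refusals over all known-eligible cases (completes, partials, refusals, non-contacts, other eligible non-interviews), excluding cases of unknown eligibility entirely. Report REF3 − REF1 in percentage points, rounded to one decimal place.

1.3

Top = 287
Base = 549 + 28 + 287 + 287 + 75 + 73 = 1299
REF1 = 287 / 1299 = 0.2209
Base = 549 + 28 + 287 + 287 + 75 = 1226
REF3 = 287 / 1226 = 0.2341
Difference = 23.41 − 22.09 = 1.32 percentage points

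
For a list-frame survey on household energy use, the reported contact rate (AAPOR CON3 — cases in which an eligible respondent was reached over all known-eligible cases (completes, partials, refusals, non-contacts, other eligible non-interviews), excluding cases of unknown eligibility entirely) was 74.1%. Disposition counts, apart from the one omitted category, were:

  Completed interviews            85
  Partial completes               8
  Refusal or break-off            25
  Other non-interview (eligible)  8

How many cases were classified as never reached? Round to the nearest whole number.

44

Num = 85 + 8 + 25 + 8 = 126
CON3 = 126 / D = 0.741
D = 126 / 0.741 = 170.0
Other denominator terms total 126
never reached = 170.0 − 126 ≈ 44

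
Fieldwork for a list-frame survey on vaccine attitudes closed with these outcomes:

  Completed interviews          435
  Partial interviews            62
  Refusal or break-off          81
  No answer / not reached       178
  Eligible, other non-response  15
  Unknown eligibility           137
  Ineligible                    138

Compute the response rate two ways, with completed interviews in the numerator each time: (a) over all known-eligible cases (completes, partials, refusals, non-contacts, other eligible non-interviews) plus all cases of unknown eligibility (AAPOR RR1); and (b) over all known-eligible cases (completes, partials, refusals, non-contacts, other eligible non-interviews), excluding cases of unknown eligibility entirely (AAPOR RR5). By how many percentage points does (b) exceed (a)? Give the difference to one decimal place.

Top: 435
Base: 435 + 62 + 81 + 178 + 15 + 137 = 908
RR1 = 435 / 908 = 0.4791
Base: 435 + 62 + 81 + 178 + 15 = 771
RR5 = 435 / 771 = 0.5642
Difference = 56.42 − 47.91 = 8.51 percentage points

8.5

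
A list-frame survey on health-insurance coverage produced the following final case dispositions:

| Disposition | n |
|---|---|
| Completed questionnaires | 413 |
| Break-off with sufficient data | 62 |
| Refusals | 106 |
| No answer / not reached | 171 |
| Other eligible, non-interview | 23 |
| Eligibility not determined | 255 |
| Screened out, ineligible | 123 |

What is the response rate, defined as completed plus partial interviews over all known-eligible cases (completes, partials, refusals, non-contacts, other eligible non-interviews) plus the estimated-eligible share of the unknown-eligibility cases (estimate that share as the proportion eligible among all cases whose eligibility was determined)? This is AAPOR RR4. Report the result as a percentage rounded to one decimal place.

Numerator → 413 + 62 = 475
Eligible (known) → 413 + 62 + 106 + 171 + 23 = 775
e = 775 / (775 + 123) = 775 / 898 = 0.8630
Estimated eligible among unknowns → 0.8630 × 255 = 220.06
Denominator → 775 + 220.06 = 995.06
RR4 = 475 / 995.06 = 0.4774

47.7%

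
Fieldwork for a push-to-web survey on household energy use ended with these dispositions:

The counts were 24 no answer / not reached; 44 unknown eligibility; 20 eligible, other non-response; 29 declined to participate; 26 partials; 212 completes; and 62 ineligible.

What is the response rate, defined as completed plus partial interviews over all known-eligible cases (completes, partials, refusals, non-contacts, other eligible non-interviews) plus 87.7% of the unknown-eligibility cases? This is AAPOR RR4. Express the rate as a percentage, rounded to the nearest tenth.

Num: 212 + 26 = 238
Known eligible: 212 + 26 + 29 + 24 + 20 = 311
Estimated eligible among unknowns: 0.8770 × 44 = 38.59
Denom: 311 + 38.59 = 349.59
RR4 = 238 / 349.59 = 0.6808

68.1%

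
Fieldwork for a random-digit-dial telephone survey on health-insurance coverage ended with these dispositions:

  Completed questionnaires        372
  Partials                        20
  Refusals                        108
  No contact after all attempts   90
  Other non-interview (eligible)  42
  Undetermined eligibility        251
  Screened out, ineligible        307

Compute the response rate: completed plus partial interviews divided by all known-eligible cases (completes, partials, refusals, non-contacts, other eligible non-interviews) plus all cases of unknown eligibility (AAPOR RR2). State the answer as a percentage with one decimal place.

Num = 372 + 20 = 392
Base = 372 + 20 + 108 + 90 + 42 + 251 = 883
RR2 = 392 / 883 = 0.4439

44.4%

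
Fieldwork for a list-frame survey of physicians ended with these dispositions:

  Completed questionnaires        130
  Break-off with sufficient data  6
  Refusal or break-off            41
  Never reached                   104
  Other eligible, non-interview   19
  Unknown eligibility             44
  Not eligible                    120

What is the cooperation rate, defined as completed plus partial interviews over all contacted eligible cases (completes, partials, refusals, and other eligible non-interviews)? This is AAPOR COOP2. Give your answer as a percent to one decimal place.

Numerator: 130 + 6 = 136
Denominator: 130 + 6 + 41 + 19 = 196
COOP2 = 136 / 196 = 0.6939

69.4%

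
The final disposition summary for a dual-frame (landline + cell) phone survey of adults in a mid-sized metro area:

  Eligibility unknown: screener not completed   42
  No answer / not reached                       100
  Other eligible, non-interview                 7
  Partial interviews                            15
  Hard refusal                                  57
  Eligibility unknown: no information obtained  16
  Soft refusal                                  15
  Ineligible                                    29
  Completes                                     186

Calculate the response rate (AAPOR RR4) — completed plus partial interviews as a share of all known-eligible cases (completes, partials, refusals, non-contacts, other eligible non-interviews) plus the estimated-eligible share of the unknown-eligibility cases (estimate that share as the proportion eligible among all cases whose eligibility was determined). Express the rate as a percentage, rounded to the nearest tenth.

46.3%

Refusals = 57 + 15 = 72
Undetermined eligibility = 42 + 16 = 58
Numerator → 186 + 15 = 201
Eligible (known) → 186 + 15 + 72 + 100 + 7 = 380
e = 380 / (380 + 29) = 380 / 409 = 0.9291
Estimated eligible among unknowns → 0.9291 × 58 = 53.89
Base → 380 + 53.89 = 433.89
RR4 = 201 / 433.89 = 0.4633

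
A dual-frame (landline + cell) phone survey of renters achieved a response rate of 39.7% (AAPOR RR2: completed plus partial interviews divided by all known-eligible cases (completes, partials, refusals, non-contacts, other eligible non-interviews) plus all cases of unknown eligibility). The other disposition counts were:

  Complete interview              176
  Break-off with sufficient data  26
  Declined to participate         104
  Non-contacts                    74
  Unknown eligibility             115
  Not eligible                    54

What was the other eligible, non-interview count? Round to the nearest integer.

Top = 176 + 26 = 202
RR2 = 202 / D = 0.397
D = 202 / 0.397 = 508.8
Remaining denominator categories sum to 495
other eligible, non-interview = 508.8 − 495 ≈ 14

14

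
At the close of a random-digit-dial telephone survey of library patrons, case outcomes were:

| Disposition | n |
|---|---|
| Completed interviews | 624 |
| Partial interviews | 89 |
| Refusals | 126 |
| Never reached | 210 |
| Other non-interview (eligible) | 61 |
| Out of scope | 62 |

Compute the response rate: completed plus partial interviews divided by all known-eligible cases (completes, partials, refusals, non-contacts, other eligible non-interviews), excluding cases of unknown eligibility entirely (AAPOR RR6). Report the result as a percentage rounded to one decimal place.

Num → 624 + 89 = 713
Base → 624 + 89 + 126 + 210 + 61 = 1110
RR6 = 713 / 1110 = 0.6423

64.2%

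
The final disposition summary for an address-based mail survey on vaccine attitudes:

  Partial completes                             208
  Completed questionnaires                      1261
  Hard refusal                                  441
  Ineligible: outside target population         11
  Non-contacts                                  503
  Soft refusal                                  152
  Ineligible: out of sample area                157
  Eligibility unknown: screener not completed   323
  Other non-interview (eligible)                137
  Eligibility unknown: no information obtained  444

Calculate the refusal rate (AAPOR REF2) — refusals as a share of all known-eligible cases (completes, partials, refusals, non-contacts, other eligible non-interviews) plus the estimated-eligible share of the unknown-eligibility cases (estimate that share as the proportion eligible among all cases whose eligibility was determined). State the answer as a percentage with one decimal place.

Refusal or break-off = 441 + 152 = 593
Unknown if eligible = 323 + 444 = 767
Ineligible = 11 + 157 = 168
Top = 593
Known eligible = 1261 + 208 + 593 + 503 + 137 = 2702
e = 2702 / (2702 + 168) = 2702 / 2870 = 0.9415
Eligible share of unknowns = 0.9415 × 767 = 722.13
Denominator = 2702 + 722.13 = 3424.13
REF2 = 593 / 3424.13 = 0.1732

17.3%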